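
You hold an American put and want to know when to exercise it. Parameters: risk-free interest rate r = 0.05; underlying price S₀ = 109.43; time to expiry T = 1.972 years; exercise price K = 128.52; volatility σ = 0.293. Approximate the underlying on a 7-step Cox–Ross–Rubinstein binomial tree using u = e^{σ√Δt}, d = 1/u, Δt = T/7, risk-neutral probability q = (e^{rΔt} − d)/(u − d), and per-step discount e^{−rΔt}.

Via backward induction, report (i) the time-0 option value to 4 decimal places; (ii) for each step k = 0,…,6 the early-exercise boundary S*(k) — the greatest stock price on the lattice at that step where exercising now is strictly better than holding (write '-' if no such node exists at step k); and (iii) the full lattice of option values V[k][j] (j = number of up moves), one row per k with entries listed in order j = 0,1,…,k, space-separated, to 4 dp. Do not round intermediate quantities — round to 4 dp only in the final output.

Δt=0.28171  u=1.16826  d=0.85597  q=0.50662  discount=0.98601
step 7 (expiry): payoffs max(K−S,0) = 91.6764 78.2348 59.8893 34.8507 0.6774 0.0000 0.0000 0.0000
step 6: (k=6,j=0): S=43.0428, (K−S)⁺=85.4772, hold=83.6796 ⇒ V=85.4772 exercise | (k=6,j=1): S=58.7461, (K−S)⁺=69.7739, hold=67.9763 ⇒ V=69.7739 exercise | (k=6,j=2): S=80.1785, (K−S)⁺=48.3415, hold=46.5439 ⇒ V=48.3415 exercise | (k=6,j=3): S=109.4300, (K−S)⁺=19.0900, hold=17.2924 ⇒ V=19.0900 exercise | (k=6,j=4): S=149.3533, (K−S)⁺=0.0000, hold=0.3295 ⇒ V=0.3295 continue | (k=6,j=5): S=203.8419, (K−S)⁺=0.0000, hold=0.0000 ⇒ V=0.0000 continue | (k=6,j=6): S=278.2095, (K−S)⁺=0.0000, hold=0.0000 ⇒ V=0.0000 continue  boundary S*=109.4300
step 5: (k=5,j=0): S=50.2852, (K−S)⁺=78.2348, hold=76.4372 ⇒ V=78.2348 exercise | (k=5,j=1): S=68.6307, (K−S)⁺=59.8893, hold=58.0917 ⇒ V=59.8893 exercise | (k=5,j=2): S=93.6693, (K−S)⁺=34.8507, hold=33.0531 ⇒ V=34.8507 exercise | (k=5,j=3): S=127.8426, (K−S)⁺=0.6774, hold=9.4514 ⇒ V=9.4514 continue | (k=5,j=4): S=174.4834, (K−S)⁺=0.0000, hold=0.1603 ⇒ V=0.1603 continue | (k=5,j=5): S=238.1402, (K−S)⁺=0.0000, hold=0.0000 ⇒ V=0.0000 continue  boundary S*=93.6693
step 4: (k=4,j=0): S=58.7461, (K−S)⁺=69.7739, hold=67.9763 ⇒ V=69.7739 exercise | (k=4,j=1): S=80.1785, (K−S)⁺=48.3415, hold=46.5439 ⇒ V=48.3415 exercise | (k=4,j=2): S=109.4300, (K−S)⁺=19.0900, hold=21.6754 ⇒ V=21.6754 continue | (k=4,j=3): S=149.3533, (K−S)⁺=0.0000, hold=4.6780 ⇒ V=4.6780 continue | (k=4,j=4): S=203.8419, (K−S)⁺=0.0000, hold=0.0780 ⇒ V=0.0780 continue  boundary S*=80.1785
step 3: (k=3,j=0): S=68.6307, (K−S)⁺=59.8893, hold=58.0917 ⇒ V=59.8893 exercise | (k=3,j=1): S=93.6693, (K−S)⁺=34.8507, hold=34.3446 ⇒ V=34.8507 exercise | (k=3,j=2): S=127.8426, (K−S)⁺=0.6774, hold=12.8813 ⇒ V=12.8813 continue | (k=3,j=3): S=174.4834, (K−S)⁺=0.0000, hold=2.3147 ⇒ V=2.3147 continue  boundary S*=93.6693
step 2: (k=2,j=0): S=80.1785, (K−S)⁺=48.3415, hold=46.5439 ⇒ V=48.3415 exercise | (k=2,j=1): S=109.4300, (K−S)⁺=19.0900, hold=23.3887 ⇒ V=23.3887 continue | (k=2,j=2): S=149.3533, (K−S)⁺=0.0000, hold=7.4227 ⇒ V=7.4227 continue  boundary S*=80.1785
step 1: (k=1,j=0): S=93.6693, (K−S)⁺=34.8507, hold=35.2005 ⇒ V=35.2005 continue | (k=1,j=1): S=127.8426, (K−S)⁺=0.6774, hold=15.0860 ⇒ V=15.0860 continue  boundary S*=-
step 0: (k=0,j=0): S=109.4300, (K−S)⁺=19.0900, hold=24.6602 ⇒ V=24.6602 continue  boundary S*=-

price = 24.6602
boundary = - - 80.1785 93.6693 80.1785 93.6693 109.4300
tree:
24.6602
35.2005 15.0860
48.3415 23.3887 7.4227
59.8893 34.8507 12.8813 2.3147
69.7739 48.3415 21.6754 4.6780 0.0780
78.2348 59.8893 34.8507 9.4514 0.1603 0.0000
85.4772 69.7739 48.3415 19.0900 0.3295 0.0000 0.0000
91.6764 78.2348 59.8893 34.8507 0.6774 0.0000 0.0000 0.0000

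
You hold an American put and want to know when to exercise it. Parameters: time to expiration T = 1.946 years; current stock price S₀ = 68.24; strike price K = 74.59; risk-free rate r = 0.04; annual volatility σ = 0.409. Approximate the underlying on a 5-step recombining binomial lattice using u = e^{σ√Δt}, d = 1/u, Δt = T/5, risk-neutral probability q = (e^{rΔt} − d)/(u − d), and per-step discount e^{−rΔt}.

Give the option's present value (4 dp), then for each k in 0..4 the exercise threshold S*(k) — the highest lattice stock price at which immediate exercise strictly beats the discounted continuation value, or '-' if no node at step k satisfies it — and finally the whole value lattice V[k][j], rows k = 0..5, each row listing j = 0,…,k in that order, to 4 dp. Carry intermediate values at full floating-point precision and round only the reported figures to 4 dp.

params: Δt=0.38920 u=1.29067 d=0.77479 q=0.46697 e^(-rΔt)=0.98455
t_5 payoffs: 55.5367 42.8507 21.7181 0.0000 0.0000 0.0000
t_4: node(4,0) S=24.5914 payoff=49.9986 vs cont=48.8464 → 49.9986 [stop]  node(4,1) S=40.9648 payoff=33.6252 vs cont=32.4729 → 33.6252 [stop]  node(4,2) S=68.2400 payoff=6.3500 vs cont=11.3976 → 11.3976 [wait]  node(4,3) S=113.6755 payoff=0.0000 vs cont=0.0000 → 0.0000 [wait]  node(4,4) S=189.3627 payoff=0.0000 vs cont=0.0000 → 0.0000 [wait]  ⇒ S*(4)=40.9648
t_3: node(3,0) S=31.7393 payoff=42.8507 vs cont=41.6985 → 42.8507 [stop]  node(3,1) S=52.8719 payoff=21.7181 vs cont=22.8865 → 22.8865 [wait]  node(3,2) S=88.0750 payoff=0.0000 vs cont=5.9814 → 5.9814 [wait]  node(3,3) S=146.7170 payoff=0.0000 vs cont=0.0000 → 0.0000 [wait]  ⇒ S*(3)=31.7393
t_2: node(2,0) S=40.9648 payoff=33.6252 vs cont=33.0101 → 33.6252 [stop]  node(2,1) S=68.2400 payoff=6.3500 vs cont=14.7608 → 14.7608 [wait]  node(2,2) S=113.6755 payoff=0.0000 vs cont=3.1390 → 3.1390 [wait]  ⇒ S*(2)=40.9648
t_1: node(1,0) S=52.8719 payoff=21.7181 vs cont=24.4327 → 24.4327 [wait]  node(1,1) S=88.0750 payoff=0.0000 vs cont=9.1896 → 9.1896 [wait]  ⇒ S*(1)=-
t_0: node(0,0) S=68.2400 payoff=6.3500 vs cont=17.0472 → 17.0472 [wait]  ⇒ S*(0)=-

price = 17.0472
boundary = - - 40.9648 31.7393 40.9648
tree:
17.0472
24.4327 9.1896
33.6252 14.7608 3.1390
42.8507 22.8865 5.9814 0.0000
49.9986 33.6252 11.3976 0.0000 0.0000
55.5367 42.8507 21.7181 0.0000 0.0000 0.0000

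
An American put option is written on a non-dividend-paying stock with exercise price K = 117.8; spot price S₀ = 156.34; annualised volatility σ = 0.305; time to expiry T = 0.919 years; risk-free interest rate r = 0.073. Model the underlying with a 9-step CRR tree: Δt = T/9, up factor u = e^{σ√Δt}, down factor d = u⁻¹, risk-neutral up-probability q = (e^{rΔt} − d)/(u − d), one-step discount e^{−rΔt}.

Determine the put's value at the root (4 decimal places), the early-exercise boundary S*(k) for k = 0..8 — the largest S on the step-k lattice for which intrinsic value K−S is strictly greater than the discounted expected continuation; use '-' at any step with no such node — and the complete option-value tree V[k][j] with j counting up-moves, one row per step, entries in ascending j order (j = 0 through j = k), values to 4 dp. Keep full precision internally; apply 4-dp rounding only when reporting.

price = 2.1521
boundary = - - - - - 96.0359 87.1177 96.0359 105.8671
tree:
2.1521
3.6044 0.8102
5.9110 1.4757 0.1927
9.4484 2.6520 0.3848 0.0138
14.6303 4.6858 0.7673 0.0286 0.0000
21.7641 8.0975 1.5279 0.0593 0.0000 0.0000
30.6823 13.5736 3.0372 0.1230 0.0000 0.0000 0.0000
38.7724 21.7641 6.0262 0.2549 0.0000 0.0000 0.0000 0.0000
46.1111 30.6823 11.9329 0.5284 0.0000 0.0000 0.0000 0.0000 0.0000
52.7684 38.7724 21.7641 1.0953 0.0000 0.0000 0.0000 0.0000 0.0000 0.0000

params: Δt=0.10211 u=1.10237 d=0.90714 q=0.51398 e^(-rΔt)=0.99257
t_9 payoffs: 52.7684 38.7724 21.7641 1.0953 0.0000 0.0000 0.0000 0.0000 0.0000 0.0000
t_8: node(8,0) S=71.6889 payoff=46.1111 vs cont=45.2363 → 46.1111 [stop]  node(8,1) S=87.1177 payoff=30.6823 vs cont=29.8075 → 30.6823 [stop]  node(8,2) S=105.8671 payoff=11.9329 vs cont=11.0581 → 11.9329 [stop]  node(8,3) S=128.6517 payoff=0.0000 vs cont=0.5284 → 0.5284 [wait]  node(8,4) S=156.3400 payoff=0.0000 vs cont=0.0000 → 0.0000 [wait]  node(8,5) S=189.9874 payoff=0.0000 vs cont=0.0000 → 0.0000 [wait]  node(8,6) S=230.8763 payoff=0.0000 vs cont=0.0000 → 0.0000 [wait]  node(8,7) S=280.5653 payoff=0.0000 vs cont=0.0000 → 0.0000 [wait]  node(8,8) S=340.9483 payoff=0.0000 vs cont=0.0000 → 0.0000 [wait]  ⇒ S*(8)=105.8671
t_7: node(7,0) S=79.0276 payoff=38.7724 vs cont=37.8975 → 38.7724 [stop]  node(7,1) S=96.0359 payoff=21.7641 vs cont=20.8893 → 21.7641 [stop]  node(7,2) S=116.7047 payoff=1.0953 vs cont=6.0262 → 6.0262 [wait]  node(7,3) S=141.8217 payoff=0.0000 vs cont=0.2549 → 0.2549 [wait]  node(7,4) S=172.3445 payoff=0.0000 vs cont=0.0000 → 0.0000 [wait]  node(7,5) S=209.4363 payoff=0.0000 vs cont=0.0000 → 0.0000 [wait]  node(7,6) S=254.5111 payoff=0.0000 vs cont=0.0000 → 0.0000 [wait]  node(7,7) S=309.2867 payoff=0.0000 vs cont=0.0000 → 0.0000 [wait]  ⇒ S*(7)=96.0359
t_6: node(6,0) S=87.1177 payoff=30.6823 vs cont=29.8075 → 30.6823 [stop]  node(6,1) S=105.8671 payoff=11.9329 vs cont=13.5736 → 13.5736 [wait]  node(6,2) S=128.6517 payoff=0.0000 vs cont=3.0372 → 3.0372 [wait]  node(6,3) S=156.3400 payoff=0.0000 vs cont=0.1230 → 0.1230 [wait]  node(6,4) S=189.9874 payoff=0.0000 vs cont=0.0000 → 0.0000 [wait]  node(6,5) S=230.8763 payoff=0.0000 vs cont=0.0000 → 0.0000 [wait]  node(6,6) S=280.5653 payoff=0.0000 vs cont=0.0000 → 0.0000 [wait]  ⇒ S*(6)=87.1177
t_5: node(5,0) S=96.0359 payoff=21.7641 vs cont=21.7263 → 21.7641 [stop]  node(5,1) S=116.7047 payoff=1.0953 vs cont=8.0975 → 8.0975 [wait]  node(5,2) S=141.8217 payoff=0.0000 vs cont=1.5279 → 1.5279 [wait]  node(5,3) S=172.3445 payoff=0.0000 vs cont=0.0593 → 0.0593 [wait]  node(5,4) S=209.4363 payoff=0.0000 vs cont=0.0000 → 0.0000 [wait]  node(5,5) S=254.5111 payoff=0.0000 vs cont=0.0000 → 0.0000 [wait]  ⇒ S*(5)=96.0359
t_4: node(4,0) S=105.8671 payoff=11.9329 vs cont=14.6303 → 14.6303 [wait]  node(4,1) S=128.6517 payoff=0.0000 vs cont=4.6858 → 4.6858 [wait]  node(4,2) S=156.3400 payoff=0.0000 vs cont=0.7673 → 0.7673 [wait]  node(4,3) S=189.9874 payoff=0.0000 vs cont=0.0286 → 0.0286 [wait]  node(4,4) S=230.8763 payoff=0.0000 vs cont=0.0000 → 0.0000 [wait]  ⇒ S*(4)=-
t_3: node(3,0) S=116.7047 payoff=1.0953 vs cont=9.4484 → 9.4484 [wait]  node(3,1) S=141.8217 payoff=0.0000 vs cont=2.6520 → 2.6520 [wait]  node(3,2) S=172.3445 payoff=0.0000 vs cont=0.3848 → 0.3848 [wait]  node(3,3) S=209.4363 payoff=0.0000 vs cont=0.0138 → 0.0138 [wait]  ⇒ S*(3)=-
t_2: node(2,0) S=128.6517 payoff=0.0000 vs cont=5.9110 → 5.9110 [wait]  node(2,1) S=156.3400 payoff=0.0000 vs cont=1.4757 → 1.4757 [wait]  node(2,2) S=189.9874 payoff=0.0000 vs cont=0.1927 → 0.1927 [wait]  ⇒ S*(2)=-
t_1: node(1,0) S=141.8217 payoff=0.0000 vs cont=3.6044 → 3.6044 [wait]  node(1,1) S=172.3445 payoff=0.0000 vs cont=0.8102 → 0.8102 [wait]  ⇒ S*(1)=-
t_0: node(0,0) S=156.3400 payoff=0.0000 vs cont=2.1521 → 2.1521 [wait]  ⇒ S*(0)=-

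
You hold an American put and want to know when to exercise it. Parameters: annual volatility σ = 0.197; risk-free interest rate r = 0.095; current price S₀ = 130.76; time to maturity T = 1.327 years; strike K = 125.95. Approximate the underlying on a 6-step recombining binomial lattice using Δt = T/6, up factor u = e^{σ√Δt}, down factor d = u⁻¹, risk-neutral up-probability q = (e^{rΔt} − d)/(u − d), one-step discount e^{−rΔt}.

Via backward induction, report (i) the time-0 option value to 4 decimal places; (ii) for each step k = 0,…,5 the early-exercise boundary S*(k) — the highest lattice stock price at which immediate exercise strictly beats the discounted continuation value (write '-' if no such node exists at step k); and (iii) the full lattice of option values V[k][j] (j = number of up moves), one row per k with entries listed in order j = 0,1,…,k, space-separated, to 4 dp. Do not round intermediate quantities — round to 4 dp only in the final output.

price = 4.8010
boundary = - - 108.6435 99.0303 108.6435 99.0303
tree:
4.8010
9.2752 1.8807
17.3065 4.0568 0.4440
26.9197 8.5314 1.1094 0.0000
35.6823 17.3065 2.7721 0.0000 0.0000
43.6695 26.9197 6.9264 0.0000 0.0000 0.0000
50.9500 35.6823 17.3065 0.0000 0.0000 0.0000 0.0000

Δt=0.22117, u=1.09707, d=0.91152, q=0.59128, disc=e^(-rΔt)=0.97921
k=6 terminal: V=max(K-S,0) → 50.9500 35.6823 17.3065 0.0000 0.0000 0.0000 0.0000
k=5: j=0 S=82.2805 intr=43.6695 cont=41.0508 V=43.6695[EX]; j=1 S=99.0303 intr=26.9197 cont=24.3010 V=26.9197[EX]; j=2 S=119.1899 intr=6.7601 cont=6.9264 V=6.9264[hold]; j=3 S=143.4533 intr=0.0000 cont=0.0000 V=0.0000[hold]; j=4 S=172.6560 intr=0.0000 cont=0.0000 V=0.0000[hold]; j=5 S=207.8035 intr=0.0000 cont=0.0000 V=0.0000[hold]  S*(5)=99.0303
k=4: j=0 S=90.2677 intr=35.6823 cont=33.0636 V=35.6823[EX]; j=1 S=108.6435 intr=17.3065 cont=14.7840 V=17.3065[EX]; j=2 S=130.7600 intr=0.0000 cont=2.7721 V=2.7721[hold]; j=3 S=157.3788 intr=0.0000 cont=0.0000 V=0.0000[hold]; j=4 S=189.4163 intr=0.0000 cont=0.0000 V=0.0000[hold]  S*(4)=108.6435
k=3: j=0 S=99.0303 intr=26.9197 cont=24.3010 V=26.9197[EX]; j=1 S=119.1899 intr=6.7601 cont=8.5314 V=8.5314[hold]; j=2 S=143.4533 intr=0.0000 cont=1.1094 V=1.1094[hold]; j=3 S=172.6560 intr=0.0000 cont=0.0000 V=0.0000[hold]  S*(3)=99.0303
k=2: j=0 S=108.6435 intr=17.3065 cont=15.7133 V=17.3065[EX]; j=1 S=130.7600 intr=0.0000 cont=4.0568 V=4.0568[hold]; j=2 S=157.3788 intr=0.0000 cont=0.4440 V=0.4440[hold]  S*(2)=108.6435
k=1: j=0 S=119.1899 intr=6.7601 cont=9.2752 V=9.2752[hold]; j=1 S=143.4533 intr=0.0000 cont=1.8807 V=1.8807[hold]  S*(1)=-
k=0: j=0 S=130.7600 intr=0.0000 cont=4.8010 V=4.8010[hold]  S*(0)=-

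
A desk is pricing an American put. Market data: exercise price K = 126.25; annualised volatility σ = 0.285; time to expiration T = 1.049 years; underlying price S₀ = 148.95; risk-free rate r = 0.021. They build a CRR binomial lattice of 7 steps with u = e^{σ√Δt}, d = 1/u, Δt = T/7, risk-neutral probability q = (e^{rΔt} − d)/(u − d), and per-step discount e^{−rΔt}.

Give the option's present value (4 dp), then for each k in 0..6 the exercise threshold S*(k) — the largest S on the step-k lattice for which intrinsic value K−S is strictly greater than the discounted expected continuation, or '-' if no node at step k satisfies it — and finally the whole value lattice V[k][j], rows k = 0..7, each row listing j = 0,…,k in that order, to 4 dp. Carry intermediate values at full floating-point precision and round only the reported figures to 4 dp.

price = 6.3965
boundary = - - - - - 85.7961 95.8037
tree:
6.3965
9.9333 2.7078
15.0030 4.6509 0.6760
21.8900 7.8368 1.3211 0.0000
30.5793 12.8676 2.5818 0.0000 0.0000
40.4539 20.3632 5.0457 0.0000 0.0000 0.0000
49.4161 30.4463 9.8609 0.0000 0.0000 0.0000 0.0000
57.4421 40.4539 19.2715 0.0000 0.0000 0.0000 0.0000 0.0000

Δt=0.14986, u=1.11664, d=0.89554, q=0.48670, disc=e^(-rΔt)=0.99686
k=7 terminal: V=max(K-S,0) → 57.4421 40.4539 19.2715 0.0000 0.0000 0.0000 0.0000 0.0000
k=6: j=0 S=76.8339 intr=49.4161 cont=49.0194 V=49.4161[EX]; j=1 S=95.8037 intr=30.4463 cont=30.0497 V=30.4463[EX]; j=2 S=119.4569 intr=6.7931 cont=9.8609 V=9.8609[hold]; j=3 S=148.9500 intr=0.0000 cont=0.0000 V=0.0000[hold]; j=4 S=185.7247 intr=0.0000 cont=0.0000 V=0.0000[hold]; j=5 S=231.5789 intr=0.0000 cont=0.0000 V=0.0000[hold]; j=6 S=288.7541 intr=0.0000 cont=0.0000 V=0.0000[hold]  S*(6)=95.8037
k=5: j=0 S=85.7961 intr=40.4539 cont=40.0572 V=40.4539[EX]; j=1 S=106.9785 intr=19.2715 cont=20.3632 V=20.3632[hold]; j=2 S=133.3908 intr=0.0000 cont=5.0457 V=5.0457[hold]; j=3 S=166.3241 intr=0.0000 cont=0.0000 V=0.0000[hold]; j=4 S=207.3883 intr=0.0000 cont=0.0000 V=0.0000[hold]; j=5 S=258.5911 intr=0.0000 cont=0.0000 V=0.0000[hold]  S*(5)=85.7961
k=4: j=0 S=95.8037 intr=30.4463 cont=30.5793 V=30.5793[hold]; j=1 S=119.4569 intr=6.7931 cont=12.8676 V=12.8676[hold]; j=2 S=148.9500 intr=0.0000 cont=2.5818 V=2.5818[hold]; j=3 S=185.7247 intr=0.0000 cont=0.0000 V=0.0000[hold]; j=4 S=231.5789 intr=0.0000 cont=0.0000 V=0.0000[hold]  S*(4)=-
k=3: j=0 S=106.9785 intr=19.2715 cont=21.8900 V=21.8900[hold]; j=1 S=133.3908 intr=0.0000 cont=7.8368 V=7.8368[hold]; j=2 S=166.3241 intr=0.0000 cont=1.3211 V=1.3211[hold]; j=3 S=207.3883 intr=0.0000 cont=0.0000 V=0.0000[hold]  S*(3)=-
k=2: j=0 S=119.4569 intr=6.7931 cont=15.0030 V=15.0030[hold]; j=1 S=148.9500 intr=0.0000 cont=4.6509 V=4.6509[hold]; j=2 S=185.7247 intr=0.0000 cont=0.6760 V=0.6760[hold]  S*(2)=-
k=1: j=0 S=133.3908 intr=0.0000 cont=9.9333 V=9.9333[hold]; j=1 S=166.3241 intr=0.0000 cont=2.7078 V=2.7078[hold]  S*(1)=-
k=0: j=0 S=148.9500 intr=0.0000 cont=6.3965 V=6.3965[hold]  S*(0)=-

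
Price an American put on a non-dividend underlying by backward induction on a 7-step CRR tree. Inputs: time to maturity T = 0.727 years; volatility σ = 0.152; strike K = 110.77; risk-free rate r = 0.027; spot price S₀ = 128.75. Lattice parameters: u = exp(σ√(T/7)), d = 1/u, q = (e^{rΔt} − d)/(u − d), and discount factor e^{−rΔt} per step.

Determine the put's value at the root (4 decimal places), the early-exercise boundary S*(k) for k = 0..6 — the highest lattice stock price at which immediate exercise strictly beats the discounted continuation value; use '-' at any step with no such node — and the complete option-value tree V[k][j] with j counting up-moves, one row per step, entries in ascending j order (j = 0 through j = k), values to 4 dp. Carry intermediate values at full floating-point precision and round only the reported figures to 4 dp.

price = 0.5915
boundary = - - - - - 100.7808 105.8405
tree:
0.5915
1.0894 0.1286
1.9743 0.2666 0.0000
3.5037 0.5528 0.0000 0.0000
6.0413 1.1464 0.0000 0.0000 0.0000
9.9892 2.3772 0.0000 0.0000 0.0000 0.0000
14.8069 4.9295 0.0000 0.0000 0.0000 0.0000 0.0000
19.3944 9.9892 0.0000 0.0000 0.0000 0.0000 0.0000 0.0000

params: Δt=0.10386 u=1.05020 d=0.95220 q=0.51641 e^(-rΔt)=0.99720
t_7 payoffs: 19.3944 9.9892 0.0000 0.0000 0.0000 0.0000 0.0000 0.0000
t_6: node(6,0) S=95.9631 payoff=14.8069 vs cont=14.4967 → 14.8069 [stop]  node(6,1) S=105.8405 payoff=4.9295 vs cont=4.8172 → 4.9295 [stop]  node(6,2) S=116.7346 payoff=0.0000 vs cont=0.0000 → 0.0000 [wait]  node(6,3) S=128.7500 payoff=0.0000 vs cont=0.0000 → 0.0000 [wait]  node(6,4) S=142.0022 payoff=0.0000 vs cont=0.0000 → 0.0000 [wait]  node(6,5) S=156.6183 payoff=0.0000 vs cont=0.0000 → 0.0000 [wait]  node(6,6) S=172.7390 payoff=0.0000 vs cont=0.0000 → 0.0000 [wait]  ⇒ S*(6)=105.8405
t_5: node(5,0) S=100.7808 payoff=9.9892 vs cont=9.6790 → 9.9892 [stop]  node(5,1) S=111.1542 payoff=0.0000 vs cont=2.3772 → 2.3772 [wait]  node(5,2) S=122.5952 payoff=0.0000 vs cont=0.0000 → 0.0000 [wait]  node(5,3) S=135.2138 payoff=0.0000 vs cont=0.0000 → 0.0000 [wait]  node(5,4) S=149.1313 payoff=0.0000 vs cont=0.0000 → 0.0000 [wait]  node(5,5) S=164.4813 payoff=0.0000 vs cont=0.0000 → 0.0000 [wait]  ⇒ S*(5)=100.7808
t_4: node(4,0) S=105.8405 payoff=4.9295 vs cont=6.0413 → 6.0413 [wait]  node(4,1) S=116.7346 payoff=0.0000 vs cont=1.1464 → 1.1464 [wait]  node(4,2) S=128.7500 payoff=0.0000 vs cont=0.0000 → 0.0000 [wait]  node(4,3) S=142.0022 payoff=0.0000 vs cont=0.0000 → 0.0000 [wait]  node(4,4) S=156.6183 payoff=0.0000 vs cont=0.0000 → 0.0000 [wait]  ⇒ S*(4)=-
t_3: node(3,0) S=111.1542 payoff=0.0000 vs cont=3.5037 → 3.5037 [wait]  node(3,1) S=122.5952 payoff=0.0000 vs cont=0.5528 → 0.5528 [wait]  node(3,2) S=135.2138 payoff=0.0000 vs cont=0.0000 → 0.0000 [wait]  node(3,3) S=149.1313 payoff=0.0000 vs cont=0.0000 → 0.0000 [wait]  ⇒ S*(3)=-
t_2: node(2,0) S=116.7346 payoff=0.0000 vs cont=1.9743 → 1.9743 [wait]  node(2,1) S=128.7500 payoff=0.0000 vs cont=0.2666 → 0.2666 [wait]  node(2,2) S=142.0022 payoff=0.0000 vs cont=0.0000 → 0.0000 [wait]  ⇒ S*(2)=-
t_1: node(1,0) S=122.5952 payoff=0.0000 vs cont=1.0894 → 1.0894 [wait]  node(1,1) S=135.2138 payoff=0.0000 vs cont=0.1286 → 0.1286 [wait]  ⇒ S*(1)=-
t_0: node(0,0) S=128.7500 payoff=0.0000 vs cont=0.5915 → 0.5915 [wait]  ⇒ S*(0)=-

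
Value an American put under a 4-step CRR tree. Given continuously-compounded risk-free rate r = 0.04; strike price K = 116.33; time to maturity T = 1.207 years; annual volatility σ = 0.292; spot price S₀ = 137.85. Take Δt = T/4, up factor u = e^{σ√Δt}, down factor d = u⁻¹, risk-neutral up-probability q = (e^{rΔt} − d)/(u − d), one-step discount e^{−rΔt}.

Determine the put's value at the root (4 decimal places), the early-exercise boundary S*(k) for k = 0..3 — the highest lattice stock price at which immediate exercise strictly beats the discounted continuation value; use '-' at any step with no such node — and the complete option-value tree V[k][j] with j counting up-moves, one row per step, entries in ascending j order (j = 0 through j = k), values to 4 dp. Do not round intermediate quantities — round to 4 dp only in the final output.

price = 6.7470
boundary = - - - 85.1968
tree:
6.7470
11.6193 1.9939
19.4316 4.0175 0.0000
31.1332 8.0949 0.0000 0.0000
43.7592 16.3106 0.0000 0.0000 0.0000

Δt=0.30175, u=1.17398, d=0.85180, q=0.49768, disc=e^(-rΔt)=0.98800
k=4 terminal: V=max(K-S,0) → 43.7592 16.3106 0.0000 0.0000 0.0000
k=3: j=0 S=85.1968 intr=31.1332 cont=29.7375 V=31.1332[EX]; j=1 S=117.4210 intr=0.0000 cont=8.0949 V=8.0949[hold]; j=2 S=161.8333 intr=0.0000 cont=0.0000 V=0.0000[hold]; j=3 S=223.0439 intr=0.0000 cont=0.0000 V=0.0000[hold]  S*(3)=85.1968
k=2: j=0 S=100.0194 intr=16.3106 cont=19.4316 V=19.4316[hold]; j=1 S=137.8500 intr=0.0000 cont=4.0175 V=4.0175[hold]; j=2 S=189.9893 intr=0.0000 cont=0.0000 V=0.0000[hold]  S*(2)=-
k=1: j=0 S=117.4210 intr=0.0000 cont=11.6193 V=11.6193[hold]; j=1 S=161.8333 intr=0.0000 cont=1.9939 V=1.9939[hold]  S*(1)=-
k=0: j=0 S=137.8500 intr=0.0000 cont=6.7470 V=6.7470[hold]  S*(0)=-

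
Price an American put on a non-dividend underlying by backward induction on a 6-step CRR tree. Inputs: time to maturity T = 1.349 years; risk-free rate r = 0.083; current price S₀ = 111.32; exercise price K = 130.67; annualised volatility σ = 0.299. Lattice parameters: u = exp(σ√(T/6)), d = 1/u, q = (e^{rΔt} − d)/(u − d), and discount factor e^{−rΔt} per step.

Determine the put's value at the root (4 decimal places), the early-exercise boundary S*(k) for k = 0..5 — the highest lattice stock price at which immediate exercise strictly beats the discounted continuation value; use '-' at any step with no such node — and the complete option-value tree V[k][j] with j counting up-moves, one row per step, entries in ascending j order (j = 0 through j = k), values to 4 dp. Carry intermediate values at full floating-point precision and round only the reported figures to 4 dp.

price = 22.5928
boundary = - 96.6053 83.8356 96.6053 83.8356 96.6053
tree:
22.5928
34.0647 13.2549
46.8344 21.6783 6.2801
57.9161 34.0647 11.4997 1.8896
67.5330 46.8344 20.3295 4.1034 0.0000
75.8787 57.9161 34.0647 8.9107 0.0000 0.0000
83.1213 67.5330 46.8344 19.3500 0.0000 0.0000 0.0000

Δt=0.22483, u=1.15232, d=0.86782, q=0.53082, disc=e^(-rΔt)=0.98151
k=6 terminal: V=max(K-S,0) → 83.1213 67.5330 46.8344 19.3500 0.0000 0.0000 0.0000
k=5: j=0 S=54.7913 intr=75.8787 cont=73.4629 V=75.8787[EX]; j=1 S=72.7539 intr=57.9161 cont=55.5003 V=57.9161[EX]; j=2 S=96.6053 intr=34.0647 cont=31.6489 V=34.0647[EX]; j=3 S=128.2760 intr=2.3940 cont=8.9107 V=8.9107[hold]; j=4 S=170.3297 intr=0.0000 cont=0.0000 V=0.0000[hold]; j=5 S=226.1700 intr=0.0000 cont=0.0000 V=0.0000[hold]  S*(5)=96.6053
k=4: j=0 S=63.1370 intr=67.5330 cont=65.1172 V=67.5330[EX]; j=1 S=83.8356 intr=46.8344 cont=44.4186 V=46.8344[EX]; j=2 S=111.3200 intr=19.3500 cont=20.3295 V=20.3295[hold]; j=3 S=147.8148 intr=0.0000 cont=4.1034 V=4.1034[hold]; j=4 S=196.2740 intr=0.0000 cont=0.0000 V=0.0000[hold]  S*(4)=83.8356
k=3: j=0 S=72.7539 intr=57.9161 cont=55.5003 V=57.9161[EX]; j=1 S=96.6053 intr=34.0647 cont=32.1592 V=34.0647[EX]; j=2 S=128.2760 intr=2.3940 cont=11.4997 V=11.4997[hold]; j=3 S=170.3297 intr=0.0000 cont=1.8896 V=1.8896[hold]  S*(3)=96.6053
k=2: j=0 S=83.8356 intr=46.8344 cont=44.4186 V=46.8344[EX]; j=1 S=111.3200 intr=19.3500 cont=21.6783 V=21.6783[hold]; j=2 S=147.8148 intr=0.0000 cont=6.2801 V=6.2801[hold]  S*(2)=83.8356
k=1: j=0 S=96.6053 intr=34.0647 cont=32.8620 V=34.0647[EX]; j=1 S=128.2760 intr=2.3940 cont=13.2549 V=13.2549[hold]  S*(1)=96.6053
k=0: j=0 S=111.3200 intr=19.3500 cont=22.5928 V=22.5928[hold]  S*(0)=-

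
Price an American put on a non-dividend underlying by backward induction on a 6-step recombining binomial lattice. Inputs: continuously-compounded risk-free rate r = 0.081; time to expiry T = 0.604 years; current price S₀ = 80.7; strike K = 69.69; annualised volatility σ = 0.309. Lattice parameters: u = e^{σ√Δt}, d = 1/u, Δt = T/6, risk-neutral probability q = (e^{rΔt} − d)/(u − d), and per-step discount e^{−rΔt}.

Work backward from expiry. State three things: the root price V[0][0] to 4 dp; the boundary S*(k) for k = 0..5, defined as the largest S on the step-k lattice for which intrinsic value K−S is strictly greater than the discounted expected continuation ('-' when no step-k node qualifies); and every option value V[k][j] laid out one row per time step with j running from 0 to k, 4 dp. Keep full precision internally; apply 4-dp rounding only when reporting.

Δt=0.10067, u=1.10301, d=0.90661, q=0.51720, disc=e^(-rΔt)=0.99188
k=6 terminal: V=max(K-S,0) → 24.8769 15.1693 3.3589 0.0000 0.0000 0.0000 0.0000
k=5: j=0 S=49.4292 intr=20.2608 cont=19.6949 V=20.2608[EX]; j=1 S=60.1367 intr=9.5533 cont=8.9874 V=9.5533[EX]; j=2 S=73.1637 intr=0.0000 cont=1.6085 V=1.6085[hold]; j=3 S=89.0126 intr=0.0000 cont=0.0000 V=0.0000[hold]; j=4 S=108.2948 intr=0.0000 cont=0.0000 V=0.0000[hold]; j=5 S=131.7540 intr=0.0000 cont=0.0000 V=0.0000[hold]  S*(5)=60.1367
k=4: j=0 S=54.5207 intr=15.1693 cont=14.6034 V=15.1693[EX]; j=1 S=66.3311 intr=3.3589 cont=5.4001 V=5.4001[hold]; j=2 S=80.7000 intr=0.0000 cont=0.7703 V=0.7703[hold]; j=3 S=98.1815 intr=0.0000 cont=0.0000 V=0.0000[hold]; j=4 S=119.4499 intr=0.0000 cont=0.0000 V=0.0000[hold]  S*(4)=54.5207
k=3: j=0 S=60.1367 intr=9.5533 cont=10.0345 V=10.0345[hold]; j=1 S=73.1637 intr=0.0000 cont=2.9811 V=2.9811[hold]; j=2 S=89.0126 intr=0.0000 cont=0.3689 V=0.3689[hold]; j=3 S=108.2948 intr=0.0000 cont=0.0000 V=0.0000[hold]  S*(3)=-
k=2: j=0 S=66.3311 intr=3.3589 cont=6.3347 V=6.3347[hold]; j=1 S=80.7000 intr=0.0000 cont=1.6168 V=1.6168[hold]; j=2 S=98.1815 intr=0.0000 cont=0.1766 V=0.1766[hold]  S*(2)=-
k=1: j=0 S=73.1637 intr=0.0000 cont=3.8630 V=3.8630[hold]; j=1 S=89.0126 intr=0.0000 cont=0.8649 V=0.8649[hold]  S*(1)=-
k=0: j=0 S=80.7000 intr=0.0000 cont=2.2936 V=2.2936[hold]  S*(0)=-

price = 2.2936
boundary = - - - - 54.5207 60.1367
tree:
2.2936
3.8630 0.8649
6.3347 1.6168 0.1766
10.0345 2.9811 0.3689 0.0000
15.1693 5.4001 0.7703 0.0000 0.0000
20.2608 9.5533 1.6085 0.0000 0.0000 0.0000
24.8769 15.1693 3.3589 0.0000 0.0000 0.0000 0.0000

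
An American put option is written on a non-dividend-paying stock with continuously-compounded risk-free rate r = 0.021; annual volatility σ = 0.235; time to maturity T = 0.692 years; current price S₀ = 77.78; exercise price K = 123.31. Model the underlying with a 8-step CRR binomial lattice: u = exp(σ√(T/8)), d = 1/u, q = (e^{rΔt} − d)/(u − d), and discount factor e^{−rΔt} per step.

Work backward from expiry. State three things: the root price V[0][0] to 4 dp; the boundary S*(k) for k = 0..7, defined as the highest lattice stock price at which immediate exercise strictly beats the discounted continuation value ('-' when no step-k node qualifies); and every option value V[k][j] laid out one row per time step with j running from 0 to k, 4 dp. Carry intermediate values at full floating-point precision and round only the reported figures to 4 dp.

price = 45.5300
boundary = 77.7800 83.3459 89.3102 95.7012 89.3102 95.7012 102.5496 109.8881
tree:
45.5300
50.7242 39.9641
55.5716 45.5300 33.9998
60.0953 50.7242 39.9641 27.6088
64.3168 55.5716 45.5300 33.9998 21.0580
68.2564 60.0953 50.7242 39.9641 27.6088 14.4753
71.9330 64.3168 55.5716 45.5300 33.9998 20.7604 8.1386
75.3640 68.2564 60.0953 50.7242 39.9641 27.6088 13.4219 2.7970
78.5659 71.9330 64.3168 55.5716 45.5300 33.9998 20.7604 5.5583 0.0000

Δt=0.08650  u=1.07156  d=0.93322  q=0.49587  discount=0.99819
step 8 (expiry): payoffs max(K−S,0) = 78.5659 71.9330 64.3168 55.5716 45.5300 33.9998 20.7604 5.5583 0.0000
step 7: (k=7,j=0): S=47.9460, (K−S)⁺=75.3640, hold=75.1402 ⇒ V=75.3640 exercise | (k=7,j=1): S=55.0536, (K−S)⁺=68.2564, hold=68.0327 ⇒ V=68.2564 exercise | (k=7,j=2): S=63.2147, (K−S)⁺=60.0953, hold=59.8715 ⇒ V=60.0953 exercise | (k=7,j=3): S=72.5858, (K−S)⁺=50.7242, hold=50.5005 ⇒ V=50.7242 exercise | (k=7,j=4): S=83.3459, (K−S)⁺=39.9641, hold=39.7403 ⇒ V=39.9641 exercise | (k=7,j=5): S=95.7012, (K−S)⁺=27.6088, hold=27.3850 ⇒ V=27.6088 exercise | (k=7,j=6): S=109.8881, (K−S)⁺=13.4219, hold=13.1982 ⇒ V=13.4219 exercise | (k=7,j=7): S=126.1780, (K−S)⁺=0.0000, hold=2.7970 ⇒ V=2.7970 continue  boundary S*=109.8881
step 6: (k=6,j=0): S=51.3770, (K−S)⁺=71.9330, hold=71.7092 ⇒ V=71.9330 exercise | (k=6,j=1): S=58.9932, (K−S)⁺=64.3168, hold=64.0930 ⇒ V=64.3168 exercise | (k=6,j=2): S=67.7384, (K−S)⁺=55.5716, hold=55.3478 ⇒ V=55.5716 exercise | (k=6,j=3): S=77.7800, (K−S)⁺=45.5300, hold=45.3062 ⇒ V=45.5300 exercise | (k=6,j=4): S=89.3102, (K−S)⁺=33.9998, hold=33.7760 ⇒ V=33.9998 exercise | (k=6,j=5): S=102.5496, (K−S)⁺=20.7604, hold=20.5366 ⇒ V=20.7604 exercise | (k=6,j=6): S=117.7517, (K−S)⁺=5.5583, hold=8.1386 ⇒ V=8.1386 continue  boundary S*=102.5496
step 5: (k=5,j=0): S=55.0536, (K−S)⁺=68.2564, hold=68.0327 ⇒ V=68.2564 exercise | (k=5,j=1): S=63.2147, (K−S)⁺=60.0953, hold=59.8715 ⇒ V=60.0953 exercise | (k=5,j=2): S=72.5858, (K−S)⁺=50.7242, hold=50.5005 ⇒ V=50.7242 exercise | (k=5,j=3): S=83.3459, (K−S)⁺=39.9641, hold=39.7403 ⇒ V=39.9641 exercise | (k=5,j=4): S=95.7012, (K−S)⁺=27.6088, hold=27.3850 ⇒ V=27.6088 exercise | (k=5,j=5): S=109.8881, (K−S)⁺=13.4219, hold=14.4753 ⇒ V=14.4753 continue  boundary S*=95.7012
step 4: (k=4,j=0): S=58.9932, (K−S)⁺=64.3168, hold=64.0930 ⇒ V=64.3168 exercise | (k=4,j=1): S=67.7384, (K−S)⁺=55.5716, hold=55.3478 ⇒ V=55.5716 exercise | (k=4,j=2): S=77.7800, (K−S)⁺=45.5300, hold=45.3062 ⇒ V=45.5300 exercise | (k=4,j=3): S=89.3102, (K−S)⁺=33.9998, hold=33.7760 ⇒ V=33.9998 exercise | (k=4,j=4): S=102.5496, (K−S)⁺=20.7604, hold=21.0580 ⇒ V=21.0580 continue  boundary S*=89.3102
step 3: (k=3,j=0): S=63.2147, (K−S)⁺=60.0953, hold=59.8715 ⇒ V=60.0953 exercise | (k=3,j=1): S=72.5858, (K−S)⁺=50.7242, hold=50.5005 ⇒ V=50.7242 exercise | (k=3,j=2): S=83.3459, (K−S)⁺=39.9641, hold=39.7403 ⇒ V=39.9641 exercise | (k=3,j=3): S=95.7012, (K−S)⁺=27.6088, hold=27.5323 ⇒ V=27.6088 exercise  boundary S*=95.7012
step 2: (k=2,j=0): S=67.7384, (K−S)⁺=55.5716, hold=55.3478 ⇒ V=55.5716 exercise | (k=2,j=1): S=77.7800, (K−S)⁺=45.5300, hold=45.3062 ⇒ V=45.5300 exercise | (k=2,j=2): S=89.3102, (K−S)⁺=33.9998, hold=33.7760 ⇒ V=33.9998 exercise  boundary S*=89.3102
step 1: (k=1,j=0): S=72.5858, (K−S)⁺=50.7242, hold=50.5005 ⇒ V=50.7242 exercise | (k=1,j=1): S=83.3459, (K−S)⁺=39.9641, hold=39.7403 ⇒ V=39.9641 exercise  boundary S*=83.3459
step 0: (k=0,j=0): S=77.7800, (K−S)⁺=45.5300, hold=45.3062 ⇒ V=45.5300 exercise  boundary S*=77.7800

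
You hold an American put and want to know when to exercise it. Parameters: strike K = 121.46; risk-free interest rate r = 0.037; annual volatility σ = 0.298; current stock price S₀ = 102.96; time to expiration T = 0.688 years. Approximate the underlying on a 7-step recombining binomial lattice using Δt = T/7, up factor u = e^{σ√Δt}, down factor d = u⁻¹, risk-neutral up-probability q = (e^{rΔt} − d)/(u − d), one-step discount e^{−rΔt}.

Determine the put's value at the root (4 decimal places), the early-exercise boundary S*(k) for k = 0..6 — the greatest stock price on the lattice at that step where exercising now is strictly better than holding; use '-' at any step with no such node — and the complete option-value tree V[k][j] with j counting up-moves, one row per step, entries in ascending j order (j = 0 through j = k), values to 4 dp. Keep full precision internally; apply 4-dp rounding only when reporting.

Δt=0.09829  u=1.09793  d=0.91081  q=0.49613  discount=0.99637
step 7 (expiry): payoffs max(K−S,0) = 67.9233 56.9244 43.6658 27.6833 8.4173 0.0000 0.0000 0.0000
step 6: (k=6,j=0): S=58.7795, (K−S)⁺=62.6805, hold=62.2396 ⇒ V=62.6805 exercise | (k=6,j=1): S=70.8555, (K−S)⁺=50.6045, hold=50.1636 ⇒ V=50.6045 exercise | (k=6,j=2): S=85.4124, (K−S)⁺=36.0476, hold=35.6067 ⇒ V=36.0476 exercise | (k=6,j=3): S=102.9600, (K−S)⁺=18.5000, hold=18.0591 ⇒ V=18.5000 exercise | (k=6,j=4): S=124.1127, (K−S)⁺=0.0000, hold=4.2258 ⇒ V=4.2258 continue | (k=6,j=5): S=149.6111, (K−S)⁺=0.0000, hold=0.0000 ⇒ V=0.0000 continue | (k=6,j=6): S=180.3480, (K−S)⁺=0.0000, hold=0.0000 ⇒ V=0.0000 continue  boundary S*=102.9600
step 5: (k=5,j=0): S=64.5356, (K−S)⁺=56.9244, hold=56.4835 ⇒ V=56.9244 exercise | (k=5,j=1): S=77.7942, (K−S)⁺=43.6658, hold=43.2249 ⇒ V=43.6658 exercise | (k=5,j=2): S=93.7767, (K−S)⁺=27.6833, hold=27.2425 ⇒ V=27.6833 exercise | (k=5,j=3): S=113.0427, (K−S)⁺=8.4173, hold=11.3767 ⇒ V=11.3767 continue | (k=5,j=4): S=136.2668, (K−S)⁺=0.0000, hold=2.1215 ⇒ V=2.1215 continue | (k=5,j=5): S=164.2622, (K−S)⁺=0.0000, hold=0.0000 ⇒ V=0.0000 continue  boundary S*=93.7767
step 4: (k=4,j=0): S=70.8555, (K−S)⁺=50.6045, hold=50.1636 ⇒ V=50.6045 exercise | (k=4,j=1): S=85.4124, (K−S)⁺=36.0476, hold=35.6067 ⇒ V=36.0476 exercise | (k=4,j=2): S=102.9600, (K−S)⁺=18.5000, hold=19.5220 ⇒ V=19.5220 continue | (k=4,j=3): S=124.1127, (K−S)⁺=0.0000, hold=6.7603 ⇒ V=6.7603 continue | (k=4,j=4): S=149.6111, (K−S)⁺=0.0000, hold=1.0651 ⇒ V=1.0651 continue  boundary S*=85.4124
step 3: (k=3,j=0): S=77.7942, (K−S)⁺=43.6658, hold=43.2249 ⇒ V=43.6658 exercise | (k=3,j=1): S=93.7767, (K−S)⁺=27.6833, hold=27.7477 ⇒ V=27.7477 continue | (k=3,j=2): S=113.0427, (K−S)⁺=8.4173, hold=13.1427 ⇒ V=13.1427 continue | (k=3,j=3): S=136.2668, (K−S)⁺=0.0000, hold=3.9205 ⇒ V=3.9205 continue  boundary S*=77.7942
step 2: (k=2,j=0): S=85.4124, (K−S)⁺=36.0476, hold=35.6385 ⇒ V=36.0476 exercise | (k=2,j=1): S=102.9600, (K−S)⁺=18.5000, hold=20.4273 ⇒ V=20.4273 continue | (k=2,j=2): S=124.1127, (K−S)⁺=0.0000, hold=8.5361 ⇒ V=8.5361 continue  boundary S*=85.4124
step 1: (k=1,j=0): S=93.7767, (K−S)⁺=27.6833, hold=28.1951 ⇒ V=28.1951 continue | (k=1,j=1): S=113.0427, (K−S)⁺=8.4173, hold=14.4750 ⇒ V=14.4750 continue  boundary S*=-
step 0: (k=0,j=0): S=102.9600, (K−S)⁺=18.5000, hold=21.3105 ⇒ V=21.3105 continue  boundary S*=-

price = 21.3105
boundary = - - 85.4124 77.7942 85.4124 93.7767 102.9600
tree:
21.3105
28.1951 14.4750
36.0476 20.4273 8.5361
43.6658 27.7477 13.1427 3.9205
50.6045 36.0476 19.5220 6.7603 1.0651
56.9244 43.6658 27.6833 11.3767 2.1215 0.0000
62.6805 50.6045 36.0476 18.5000 4.2258 0.0000 0.0000
67.9233 56.9244 43.6658 27.6833 8.4173 0.0000 0.0000 0.0000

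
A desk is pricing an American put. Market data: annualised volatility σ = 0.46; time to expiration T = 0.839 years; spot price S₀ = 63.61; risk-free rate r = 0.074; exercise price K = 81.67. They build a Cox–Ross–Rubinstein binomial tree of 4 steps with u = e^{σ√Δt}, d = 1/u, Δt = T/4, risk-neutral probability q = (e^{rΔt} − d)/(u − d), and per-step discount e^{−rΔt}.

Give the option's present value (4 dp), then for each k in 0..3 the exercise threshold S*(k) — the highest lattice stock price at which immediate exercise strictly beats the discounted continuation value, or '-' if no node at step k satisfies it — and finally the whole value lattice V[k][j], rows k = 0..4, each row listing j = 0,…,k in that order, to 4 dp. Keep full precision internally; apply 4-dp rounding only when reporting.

price = 21.1259
boundary = - 51.5266 41.7385 51.5266
tree:
21.1259
30.1434 12.2091
39.9315 19.6760 4.6548
47.8602 30.1434 9.1687 0.0000
54.2827 39.9315 18.0600 0.0000 0.0000

Δt=0.20975, u=1.23451, d=0.81004, q=0.48438, disc=e^(-rΔt)=0.98460
k=4 terminal: V=max(K-S,0) → 54.2827 39.9315 18.0600 0.0000 0.0000
k=3: j=0 S=33.8098 intr=47.8602 cont=46.6023 V=47.8602[EX]; j=1 S=51.5266 intr=30.1434 cont=28.8856 V=30.1434[EX]; j=2 S=78.5271 intr=3.1429 cont=9.1687 V=9.1687[hold]; j=3 S=119.6762 intr=0.0000 cont=0.0000 V=0.0000[hold]  S*(3)=51.5266
k=2: j=0 S=41.7385 intr=39.9315 cont=38.6736 V=39.9315[EX]; j=1 S=63.6100 intr=18.0600 cont=19.6760 V=19.6760[hold]; j=2 S=96.9424 intr=0.0000 cont=4.6548 V=4.6548[hold]  S*(2)=41.7385
k=1: j=0 S=51.5266 intr=30.1434 cont=29.6562 V=30.1434[EX]; j=1 S=78.5271 intr=3.1429 cont=12.2091 V=12.2091[hold]  S*(1)=51.5266
k=0: j=0 S=63.6100 intr=18.0600 cont=21.1259 V=21.1259[hold]  S*(0)=-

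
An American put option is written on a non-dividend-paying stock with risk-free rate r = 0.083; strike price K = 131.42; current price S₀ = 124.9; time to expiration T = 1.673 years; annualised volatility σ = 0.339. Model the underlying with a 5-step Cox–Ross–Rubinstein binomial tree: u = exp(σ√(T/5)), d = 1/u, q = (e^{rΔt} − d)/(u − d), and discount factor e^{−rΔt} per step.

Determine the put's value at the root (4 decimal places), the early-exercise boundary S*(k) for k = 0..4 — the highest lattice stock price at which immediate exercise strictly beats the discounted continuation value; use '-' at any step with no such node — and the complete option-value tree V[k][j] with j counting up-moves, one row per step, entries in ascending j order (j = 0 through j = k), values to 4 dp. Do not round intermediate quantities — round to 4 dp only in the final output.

price = 18.6841
boundary = - - 84.3797 102.6598 84.3797
tree:
18.6841
30.2373 9.1321
47.0403 16.5100 2.8813
62.0653 28.7602 6.2037 0.0000
74.4149 47.0403 13.3574 0.0000 0.0000
84.5655 62.0653 28.7602 0.0000 0.0000 0.0000

Δt=0.33460  u=1.21664  d=0.82194  q=0.52248  discount=0.97261
step 5 (expiry): payoffs max(K−S,0) = 84.5655 62.0653 28.7602 0.0000 0.0000 0.0000
step 4: (k=4,j=0): S=57.0051, (K−S)⁺=74.4149, hold=70.8154 ⇒ V=74.4149 exercise | (k=4,j=1): S=84.3797, (K−S)⁺=47.0403, hold=43.4407 ⇒ V=47.0403 exercise | (k=4,j=2): S=124.9000, (K−S)⁺=6.5200, hold=13.3574 ⇒ V=13.3574 continue | (k=4,j=3): S=184.8787, (K−S)⁺=0.0000, hold=0.0000 ⇒ V=0.0000 continue | (k=4,j=4): S=273.6600, (K−S)⁺=0.0000, hold=0.0000 ⇒ V=0.0000 continue  boundary S*=84.3797
step 3: (k=3,j=0): S=69.3547, (K−S)⁺=62.0653, hold=58.4658 ⇒ V=62.0653 exercise | (k=3,j=1): S=102.6598, (K−S)⁺=28.7602, hold=28.6353 ⇒ V=28.7602 exercise | (k=3,j=2): S=151.9584, (K−S)⁺=0.0000, hold=6.2037 ⇒ V=6.2037 continue | (k=3,j=3): S=224.9309, (K−S)⁺=0.0000, hold=0.0000 ⇒ V=0.0000 continue  boundary S*=102.6598
step 2: (k=2,j=0): S=84.3797, (K−S)⁺=47.0403, hold=43.4407 ⇒ V=47.0403 exercise | (k=2,j=1): S=124.9000, (K−S)⁺=6.5200, hold=16.5100 ⇒ V=16.5100 continue | (k=2,j=2): S=184.8787, (K−S)⁺=0.0000, hold=2.8813 ⇒ V=2.8813 continue  boundary S*=84.3797
step 1: (k=1,j=0): S=102.6598, (K−S)⁺=28.7602, hold=30.2373 ⇒ V=30.2373 continue | (k=1,j=1): S=151.9584, (K−S)⁺=0.0000, hold=9.1321 ⇒ V=9.1321 continue  boundary S*=-
step 0: (k=0,j=0): S=124.9000, (K−S)⁺=6.5200, hold=18.6841 ⇒ V=18.6841 continue  boundary S*=-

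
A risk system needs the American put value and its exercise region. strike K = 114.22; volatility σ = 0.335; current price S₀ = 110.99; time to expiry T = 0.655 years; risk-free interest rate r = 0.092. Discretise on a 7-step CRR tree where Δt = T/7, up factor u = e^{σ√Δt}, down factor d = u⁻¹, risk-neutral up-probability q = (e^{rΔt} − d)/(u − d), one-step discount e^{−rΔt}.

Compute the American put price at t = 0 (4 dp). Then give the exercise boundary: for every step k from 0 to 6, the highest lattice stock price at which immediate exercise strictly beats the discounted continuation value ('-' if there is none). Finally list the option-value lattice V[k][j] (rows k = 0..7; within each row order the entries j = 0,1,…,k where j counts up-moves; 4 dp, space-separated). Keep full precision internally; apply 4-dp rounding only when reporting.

Δt=0.09357, u=1.10791, d=0.90260, q=0.51651, disc=e^(-rΔt)=0.99143
k=7 terminal: V=max(K-S,0) → 60.0505 47.7290 32.6047 14.0403 0.0000 0.0000 0.0000 0.0000
k=6: j=0 S=60.0149 intr=54.2051 cont=53.2261 V=54.2051[EX]; j=1 S=73.6660 intr=40.5540 cont=39.5749 V=40.5540[EX]; j=2 S=90.4223 intr=23.7977 cont=22.8187 V=23.7977[EX]; j=3 S=110.9900 intr=3.2300 cont=6.7301 V=6.7301[hold]; j=4 S=136.2361 intr=0.0000 cont=0.0000 V=0.0000[hold]; j=5 S=167.2247 intr=0.0000 cont=0.0000 V=0.0000[hold]; j=6 S=205.2622 intr=0.0000 cont=0.0000 V=0.0000[hold]  S*(6)=90.4223
k=5: j=0 S=66.4910 intr=47.7290 cont=46.7499 V=47.7290[EX]; j=1 S=81.6153 intr=32.6047 cont=31.6257 V=32.6047[EX]; j=2 S=100.1797 intr=14.0403 cont=14.8536 V=14.8536[hold]; j=3 S=122.9668 intr=0.0000 cont=3.2260 V=3.2260[hold]; j=4 S=150.9372 intr=0.0000 cont=0.0000 V=0.0000[hold]; j=5 S=185.2698 intr=0.0000 cont=0.0000 V=0.0000[hold]  S*(5)=81.6153
k=4: j=0 S=73.6660 intr=40.5540 cont=39.5749 V=40.5540[EX]; j=1 S=90.4223 intr=23.7977 cont=23.2351 V=23.7977[EX]; j=2 S=110.9900 intr=3.2300 cont=8.7719 V=8.7719[hold]; j=3 S=136.2361 intr=0.0000 cont=1.5464 V=1.5464[hold]; j=4 S=167.2247 intr=0.0000 cont=0.0000 V=0.0000[hold]  S*(4)=90.4223
k=3: j=0 S=81.6153 intr=32.6047 cont=31.6257 V=32.6047[EX]; j=1 S=100.1797 intr=14.0403 cont=15.8992 V=15.8992[hold]; j=2 S=122.9668 intr=0.0000 cont=4.9966 V=4.9966[hold]; j=3 S=150.9372 intr=0.0000 cont=0.7412 V=0.7412[hold]  S*(3)=81.6153
k=2: j=0 S=90.4223 intr=23.7977 cont=23.7706 V=23.7977[EX]; j=1 S=110.9900 intr=3.2300 cont=10.1799 V=10.1799[hold]; j=2 S=136.2361 intr=0.0000 cont=2.7747 V=2.7747[hold]  S*(2)=90.4223
k=1: j=0 S=100.1797 intr=14.0403 cont=16.6202 V=16.6202[hold]; j=1 S=122.9668 intr=0.0000 cont=6.3005 V=6.3005[hold]  S*(1)=-
k=0: j=0 S=110.9900 intr=3.2300 cont=11.1931 V=11.1931[hold]  S*(0)=-

price = 11.1931
boundary = - - 90.4223 81.6153 90.4223 81.6153 90.4223
tree:
11.1931
16.6202 6.3005
23.7977 10.1799 2.7747
32.6047 15.8992 4.9966 0.7412
40.5540 23.7977 8.7719 1.5464 0.0000
47.7290 32.6047 14.8536 3.2260 0.0000 0.0000
54.2051 40.5540 23.7977 6.7301 0.0000 0.0000 0.0000
60.0505 47.7290 32.6047 14.0403 0.0000 0.0000 0.0000 0.0000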